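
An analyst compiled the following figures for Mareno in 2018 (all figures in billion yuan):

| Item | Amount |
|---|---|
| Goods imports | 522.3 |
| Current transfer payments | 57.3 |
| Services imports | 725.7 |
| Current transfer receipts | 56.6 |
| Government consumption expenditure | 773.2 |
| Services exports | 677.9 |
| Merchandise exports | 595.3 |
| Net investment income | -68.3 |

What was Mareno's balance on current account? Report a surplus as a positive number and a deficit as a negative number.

Goods balance = 595.3 - 522.3 = 73.0
Services balance = 677.9 - 725.7 = -47.8
Trade balance (goods + services) = 73.0 + (-47.8) = 25.2
Net primary income = -68.3
Net secondary income = 56.6 - 57.3 = -0.7
Current account = 25.2 + (-68.3) + (-0.7) = -43.8

-43.8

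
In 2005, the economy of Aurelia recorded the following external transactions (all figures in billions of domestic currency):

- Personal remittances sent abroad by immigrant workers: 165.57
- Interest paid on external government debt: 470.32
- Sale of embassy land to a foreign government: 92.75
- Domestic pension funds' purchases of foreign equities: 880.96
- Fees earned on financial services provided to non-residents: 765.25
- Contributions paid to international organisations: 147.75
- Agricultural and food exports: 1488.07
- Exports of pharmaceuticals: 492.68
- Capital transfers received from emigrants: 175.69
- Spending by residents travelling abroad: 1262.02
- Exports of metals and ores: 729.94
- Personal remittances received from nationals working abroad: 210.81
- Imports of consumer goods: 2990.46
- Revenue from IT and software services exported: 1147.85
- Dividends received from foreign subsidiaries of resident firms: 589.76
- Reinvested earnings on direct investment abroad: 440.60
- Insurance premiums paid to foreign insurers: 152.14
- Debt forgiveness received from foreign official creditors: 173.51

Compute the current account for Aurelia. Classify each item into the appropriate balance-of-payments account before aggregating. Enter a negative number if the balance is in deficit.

676.70

Goods: 492.68 - 2990.46 + 1488.07 + 729.94 = -279.77
Services: 765.25 - 1262.02 - 152.14 + 1147.85 = 498.94
Primary income: 589.76 + 440.60 - 470.32 = 560.04
Secondary income: -147.75 - 165.57 + 210.81 = -102.51
Current account = (-279.77) + 498.94 + 560.04 + (-102.51) = 676.70
(Excluded from the current account — capital account: sale of embassy land to a foreign government 92.75, capital transfers received from emigrants 175.69, debt forgiveness received from foreign official creditors 173.51; financial account: domestic pension funds' purchases of foreign equities 880.96.)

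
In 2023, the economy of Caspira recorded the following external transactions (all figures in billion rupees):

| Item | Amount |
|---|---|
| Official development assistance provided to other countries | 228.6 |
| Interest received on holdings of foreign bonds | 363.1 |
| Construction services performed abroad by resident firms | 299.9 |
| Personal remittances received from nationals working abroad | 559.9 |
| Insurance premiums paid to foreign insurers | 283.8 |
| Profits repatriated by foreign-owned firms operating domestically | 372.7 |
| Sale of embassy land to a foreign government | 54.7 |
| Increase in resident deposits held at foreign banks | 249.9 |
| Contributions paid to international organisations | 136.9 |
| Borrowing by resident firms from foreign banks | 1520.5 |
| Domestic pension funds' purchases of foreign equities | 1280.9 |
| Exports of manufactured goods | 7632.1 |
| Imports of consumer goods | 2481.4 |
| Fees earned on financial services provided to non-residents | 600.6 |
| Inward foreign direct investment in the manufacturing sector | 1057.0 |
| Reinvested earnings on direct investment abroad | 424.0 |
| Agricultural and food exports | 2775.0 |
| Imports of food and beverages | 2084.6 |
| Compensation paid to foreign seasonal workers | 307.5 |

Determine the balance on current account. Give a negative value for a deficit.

Goods: 2775.0 + 7632.1 - 2481.4 - 2084.6 = 5841.1
Services: 299.9 + 600.6 - 283.8 = 616.7
Primary income: -372.7 + 424.0 - 307.5 + 363.1 = 106.9
Secondary income: 559.9 - 228.6 - 136.9 = 194.4
Current account = 5841.1 + 616.7 + 106.9 + 194.4 = 6759.1
(Excluded from the current account — capital account: sale of embassy land to a foreign government 54.7; financial account: increase in resident deposits held at foreign banks 249.9, borrowing by resident firms from foreign banks 1520.5, domestic pension funds' purchases of foreign equities 1280.9, inward foreign direct investment in the manufacturing sector 1057.0.)

6759.1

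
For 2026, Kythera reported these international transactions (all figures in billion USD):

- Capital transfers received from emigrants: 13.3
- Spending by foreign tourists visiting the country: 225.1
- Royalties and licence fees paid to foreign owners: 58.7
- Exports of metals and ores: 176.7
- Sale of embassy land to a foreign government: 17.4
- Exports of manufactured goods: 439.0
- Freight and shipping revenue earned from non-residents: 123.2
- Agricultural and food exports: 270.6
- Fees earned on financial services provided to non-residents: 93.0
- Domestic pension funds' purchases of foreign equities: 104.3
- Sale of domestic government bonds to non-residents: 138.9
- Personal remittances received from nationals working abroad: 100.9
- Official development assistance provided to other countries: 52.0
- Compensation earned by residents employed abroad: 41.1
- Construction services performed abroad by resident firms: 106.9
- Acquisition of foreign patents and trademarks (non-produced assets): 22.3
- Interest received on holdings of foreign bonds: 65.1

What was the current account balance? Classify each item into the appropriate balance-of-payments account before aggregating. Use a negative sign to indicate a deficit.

1530.9

Goods: 176.7 + 439.0 + 270.6 = 886.3
Services: 123.2 + 225.1 + 106.9 + 93.0 - 58.7 = 489.5
Primary income: 65.1 + 41.1 = 106.2
Secondary income: 100.9 - 52.0 = 48.9
Current account = 886.3 + 489.5 + 106.2 + 48.9 = 1530.9
(Excluded from the current account — capital account: capital transfers received from emigrants 13.3, sale of embassy land to a foreign government 17.4, acquisition of foreign patents and trademarks (non-produced assets) 22.3; financial account: domestic pension funds' purchases of foreign equities 104.3, sale of domestic government bonds to non-residents 138.9.)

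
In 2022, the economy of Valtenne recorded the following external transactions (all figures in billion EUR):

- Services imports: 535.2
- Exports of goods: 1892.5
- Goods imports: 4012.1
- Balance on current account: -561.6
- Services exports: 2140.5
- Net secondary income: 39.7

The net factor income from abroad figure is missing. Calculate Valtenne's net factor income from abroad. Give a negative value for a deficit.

-87.0

Current account = goods balance + services balance + net primary income + net secondary income
Sum of the known components = -474.6
Net factor income from abroad = CA - (known components) = -561.6 - (-474.6) = -87.0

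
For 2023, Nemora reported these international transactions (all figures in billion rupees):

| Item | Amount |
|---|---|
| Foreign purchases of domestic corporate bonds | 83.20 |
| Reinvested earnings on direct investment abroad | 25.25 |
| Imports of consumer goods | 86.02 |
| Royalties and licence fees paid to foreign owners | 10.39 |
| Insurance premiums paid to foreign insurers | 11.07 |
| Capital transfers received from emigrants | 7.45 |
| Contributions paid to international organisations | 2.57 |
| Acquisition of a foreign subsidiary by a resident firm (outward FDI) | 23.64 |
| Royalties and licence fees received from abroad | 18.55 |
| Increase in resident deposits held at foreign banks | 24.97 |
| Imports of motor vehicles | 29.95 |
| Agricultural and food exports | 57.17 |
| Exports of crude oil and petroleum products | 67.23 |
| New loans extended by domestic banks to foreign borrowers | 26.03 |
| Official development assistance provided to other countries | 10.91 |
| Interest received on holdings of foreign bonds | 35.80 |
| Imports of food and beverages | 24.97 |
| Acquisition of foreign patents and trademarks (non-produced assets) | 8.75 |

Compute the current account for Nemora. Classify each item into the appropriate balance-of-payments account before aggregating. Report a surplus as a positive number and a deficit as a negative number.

28.12

Goods: -24.97 - 86.02 - 29.95 + 57.17 + 67.23 = -16.54
Services: 18.55 - 10.39 - 11.07 = -2.91
Primary income: 25.25 + 35.80 = 61.05
Secondary income: -2.57 - 10.91 = -13.48
Current account = (-16.54) + (-2.91) + 61.05 + (-13.48) = 28.12
(Excluded from the current account — financial account: foreign purchases of domestic corporate bonds 83.20, acquisition of a foreign subsidiary by a resident firm (outward FDI) 23.64, increase in resident deposits held at foreign banks 24.97, new loans extended by domestic banks to foreign borrowers 26.03; capital account: capital transfers received from emigrants 7.45, acquisition of foreign patents and trademarks (non-produced assets) 8.75.)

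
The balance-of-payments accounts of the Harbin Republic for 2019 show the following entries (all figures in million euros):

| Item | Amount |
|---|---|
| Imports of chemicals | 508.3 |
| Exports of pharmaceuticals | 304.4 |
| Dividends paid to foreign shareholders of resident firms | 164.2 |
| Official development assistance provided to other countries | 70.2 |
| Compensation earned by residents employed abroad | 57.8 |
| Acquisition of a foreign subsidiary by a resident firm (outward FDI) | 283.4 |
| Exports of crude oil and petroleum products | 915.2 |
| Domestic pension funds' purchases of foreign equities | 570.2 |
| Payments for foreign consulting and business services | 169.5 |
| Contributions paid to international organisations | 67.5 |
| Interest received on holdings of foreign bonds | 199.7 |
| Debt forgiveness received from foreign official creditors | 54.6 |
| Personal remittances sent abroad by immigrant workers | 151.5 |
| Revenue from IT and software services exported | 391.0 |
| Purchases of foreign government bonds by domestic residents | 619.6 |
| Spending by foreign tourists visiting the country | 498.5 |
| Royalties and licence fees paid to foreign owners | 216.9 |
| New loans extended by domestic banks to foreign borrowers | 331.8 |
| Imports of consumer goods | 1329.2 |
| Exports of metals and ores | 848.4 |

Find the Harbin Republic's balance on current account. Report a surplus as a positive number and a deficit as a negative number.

Goods: 848.4 + 304.4 - 508.3 - 1329.2 + 915.2 = 230.5
Services: -216.9 - 169.5 + 391.0 + 498.5 = 503.1
Primary income: 199.7 + 57.8 - 164.2 = 93.3
Secondary income: -67.5 - 70.2 - 151.5 = -289.2
Current account = 230.5 + 503.1 + 93.3 + (-289.2) = 537.7
(Excluded from the current account — financial account: acquisition of a foreign subsidiary by a resident firm (outward FDI) 283.4, domestic pension funds' purchases of foreign equities 570.2, purchases of foreign government bonds by domestic residents 619.6, new loans extended by domestic banks to foreign borrowers 331.8; capital account: debt forgiveness received from foreign official creditors 54.6.)

537.7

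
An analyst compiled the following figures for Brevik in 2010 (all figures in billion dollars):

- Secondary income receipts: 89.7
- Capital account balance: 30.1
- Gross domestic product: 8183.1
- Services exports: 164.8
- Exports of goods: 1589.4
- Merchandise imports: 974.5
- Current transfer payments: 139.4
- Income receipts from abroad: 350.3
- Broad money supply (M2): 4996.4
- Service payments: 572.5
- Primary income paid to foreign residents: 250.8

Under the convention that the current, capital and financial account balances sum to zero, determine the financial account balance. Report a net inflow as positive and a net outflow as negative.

-287.1

Goods balance = 1589.4 - 974.5 = 614.9
Services balance = 164.8 - 572.5 = -407.7
Trade balance (goods + services) = 614.9 + (-407.7) = 207.2
Net primary income = 350.3 - 250.8 = 99.5
Net secondary income = 89.7 - 139.4 = -49.7
Current account = 207.2 + 99.5 + (-49.7) = 257.0
Financial account = -(257.0 + 30.1) = -287.1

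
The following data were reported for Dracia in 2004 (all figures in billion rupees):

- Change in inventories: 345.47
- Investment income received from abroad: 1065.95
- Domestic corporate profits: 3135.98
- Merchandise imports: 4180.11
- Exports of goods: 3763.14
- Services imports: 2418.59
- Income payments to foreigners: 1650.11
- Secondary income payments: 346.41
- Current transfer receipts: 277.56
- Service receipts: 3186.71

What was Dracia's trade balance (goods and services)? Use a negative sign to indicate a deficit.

Goods balance = 3763.14 - 4180.11 = -416.97
Services balance = 3186.71 - 2418.59 = 768.12
Trade balance (goods + services) = -416.97 + 768.12 = 351.15

351.15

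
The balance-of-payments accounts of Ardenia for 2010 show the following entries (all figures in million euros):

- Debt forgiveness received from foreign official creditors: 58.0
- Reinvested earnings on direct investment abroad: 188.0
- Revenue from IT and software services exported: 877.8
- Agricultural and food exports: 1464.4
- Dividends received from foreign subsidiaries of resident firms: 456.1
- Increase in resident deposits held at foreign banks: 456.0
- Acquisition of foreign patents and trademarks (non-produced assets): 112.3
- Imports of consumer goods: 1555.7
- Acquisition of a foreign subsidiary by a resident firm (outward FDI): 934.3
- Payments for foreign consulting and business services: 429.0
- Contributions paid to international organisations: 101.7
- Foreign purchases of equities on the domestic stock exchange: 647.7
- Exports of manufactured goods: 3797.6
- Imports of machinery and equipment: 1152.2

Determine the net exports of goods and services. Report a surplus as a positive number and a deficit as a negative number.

3002.9

Goods: -1152.2 + 1464.4 + 3797.6 - 1555.7 = 2554.1
Services: 877.8 - 429.0 = 448.8
Trade balance = 2554.1 + 448.8 = 3002.9
(Excluded from the trade balance — capital account: debt forgiveness received from foreign official creditors 58.0, acquisition of foreign patents and trademarks (non-produced assets) 112.3; primary income: reinvested earnings on direct investment abroad 188.0, dividends received from foreign subsidiaries of resident firms 456.1; financial account: increase in resident deposits held at foreign banks 456.0, acquisition of a foreign subsidiary by a resident firm (outward FDI) 934.3, foreign purchases of equities on the domestic stock exchange 647.7; secondary income: contributions paid to international organisations 101.7.)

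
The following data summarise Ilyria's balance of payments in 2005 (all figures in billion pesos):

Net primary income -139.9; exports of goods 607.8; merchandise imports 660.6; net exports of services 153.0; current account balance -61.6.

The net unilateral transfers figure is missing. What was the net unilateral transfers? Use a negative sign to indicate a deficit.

-21.9

Current account = goods balance + services balance + net primary income + net secondary income
Sum of the known components = -39.7
Net unilateral transfers = CA - (known components) = -61.6 - (-39.7) = -21.9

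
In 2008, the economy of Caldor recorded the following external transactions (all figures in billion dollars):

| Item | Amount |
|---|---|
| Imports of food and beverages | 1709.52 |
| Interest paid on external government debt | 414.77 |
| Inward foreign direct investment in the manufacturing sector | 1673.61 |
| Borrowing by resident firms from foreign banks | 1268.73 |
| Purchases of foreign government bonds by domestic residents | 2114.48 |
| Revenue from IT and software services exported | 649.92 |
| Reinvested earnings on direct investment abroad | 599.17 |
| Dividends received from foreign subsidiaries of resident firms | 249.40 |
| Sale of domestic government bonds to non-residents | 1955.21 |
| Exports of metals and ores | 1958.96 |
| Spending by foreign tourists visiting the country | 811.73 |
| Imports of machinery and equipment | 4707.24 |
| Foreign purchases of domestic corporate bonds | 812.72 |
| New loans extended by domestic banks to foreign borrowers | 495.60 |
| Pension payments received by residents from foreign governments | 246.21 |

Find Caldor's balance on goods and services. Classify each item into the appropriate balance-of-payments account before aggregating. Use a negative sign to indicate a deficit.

-2996.15

Goods: 1958.96 - 4707.24 - 1709.52 = -4457.80
Services: 811.73 + 649.92 = 1461.65
Trade balance = -4457.80 + 1461.65 = -2996.15
(Excluded from the trade balance — primary income: interest paid on external government debt 414.77, reinvested earnings on direct investment abroad 599.17, dividends received from foreign subsidiaries of resident firms 249.40; financial account: inward foreign direct investment in the manufacturing sector 1673.61, borrowing by resident firms from foreign banks 1268.73, purchases of foreign government bonds by domestic residents 2114.48, sale of domestic government bonds to non-residents 1955.21, foreign purchases of domestic corporate bonds 812.72, new loans extended by domestic banks to foreign borrowers 495.60; secondary income: pension payments received by residents from foreign governments 246.21.)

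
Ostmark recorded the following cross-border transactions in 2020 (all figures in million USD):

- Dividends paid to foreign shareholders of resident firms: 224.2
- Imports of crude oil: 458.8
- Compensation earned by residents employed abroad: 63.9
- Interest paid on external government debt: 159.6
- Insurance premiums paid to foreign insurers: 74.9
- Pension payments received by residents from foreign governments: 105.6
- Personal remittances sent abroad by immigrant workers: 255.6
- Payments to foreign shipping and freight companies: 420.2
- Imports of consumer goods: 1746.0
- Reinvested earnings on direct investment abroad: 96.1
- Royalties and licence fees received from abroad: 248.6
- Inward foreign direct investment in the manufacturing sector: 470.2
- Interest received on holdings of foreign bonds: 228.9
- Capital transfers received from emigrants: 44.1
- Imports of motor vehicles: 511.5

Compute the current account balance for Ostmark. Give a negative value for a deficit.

-3107.7

Goods: -1746.0 - 511.5 - 458.8 = -2716.3
Services: -420.2 - 74.9 + 248.6 = -246.5
Primary income: -224.2 + 228.9 + 63.9 - 159.6 + 96.1 = 5.1
Secondary income: 105.6 - 255.6 = -150.0
Current account = (-2716.3) + (-246.5) + 5.1 + (-150.0) = -3107.7
(Excluded from the current account — financial account: inward foreign direct investment in the manufacturing sector 470.2; capital account: capital transfers received from emigrants 44.1.)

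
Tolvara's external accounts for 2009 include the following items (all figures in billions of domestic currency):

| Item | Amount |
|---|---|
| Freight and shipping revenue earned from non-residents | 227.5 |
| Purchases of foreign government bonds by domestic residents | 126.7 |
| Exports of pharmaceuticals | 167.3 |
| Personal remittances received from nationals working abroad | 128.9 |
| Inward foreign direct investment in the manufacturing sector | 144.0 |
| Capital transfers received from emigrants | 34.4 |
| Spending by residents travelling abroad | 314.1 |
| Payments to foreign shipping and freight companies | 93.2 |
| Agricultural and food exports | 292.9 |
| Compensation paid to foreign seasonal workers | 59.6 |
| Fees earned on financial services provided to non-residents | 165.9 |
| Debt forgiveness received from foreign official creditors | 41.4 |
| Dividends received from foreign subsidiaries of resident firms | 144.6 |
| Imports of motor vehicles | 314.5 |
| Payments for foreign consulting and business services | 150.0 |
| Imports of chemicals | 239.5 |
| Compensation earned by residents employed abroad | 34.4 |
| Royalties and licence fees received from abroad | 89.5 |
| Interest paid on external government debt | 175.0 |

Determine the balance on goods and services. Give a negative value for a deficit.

-168.2

Goods: -314.5 - 239.5 + 167.3 + 292.9 = -93.8
Services: -150.0 + 227.5 - 93.2 + 165.9 - 314.1 + 89.5 = -74.4
Trade balance = -93.8 + (-74.4) = -168.2
(Excluded from the trade balance — financial account: purchases of foreign government bonds by domestic residents 126.7, inward foreign direct investment in the manufacturing sector 144.0; secondary income: personal remittances received from nationals working abroad 128.9; capital account: capital transfers received from emigrants 34.4, debt forgiveness received from foreign official creditors 41.4; primary income: compensation paid to foreign seasonal workers 59.6, dividends received from foreign subsidiaries of resident firms 144.6, compensation earned by residents employed abroad 34.4, interest paid on external government debt 175.0.)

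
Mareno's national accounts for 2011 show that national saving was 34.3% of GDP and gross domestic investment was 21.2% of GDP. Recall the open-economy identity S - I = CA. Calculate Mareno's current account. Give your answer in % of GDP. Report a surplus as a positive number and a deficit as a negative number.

13.1

CA = S - I = 34.3 - 21.2 = 13.1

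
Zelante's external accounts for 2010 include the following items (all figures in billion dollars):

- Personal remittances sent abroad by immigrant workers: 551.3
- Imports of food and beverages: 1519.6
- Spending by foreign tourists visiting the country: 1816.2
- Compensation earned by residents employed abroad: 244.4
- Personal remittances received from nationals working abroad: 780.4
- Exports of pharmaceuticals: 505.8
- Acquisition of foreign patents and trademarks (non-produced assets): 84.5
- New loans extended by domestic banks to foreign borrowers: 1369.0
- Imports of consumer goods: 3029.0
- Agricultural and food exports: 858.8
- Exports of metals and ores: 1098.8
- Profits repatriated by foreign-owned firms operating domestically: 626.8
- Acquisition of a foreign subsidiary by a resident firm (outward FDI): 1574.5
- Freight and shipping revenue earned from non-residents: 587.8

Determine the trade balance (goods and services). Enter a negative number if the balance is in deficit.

Goods: 505.8 + 858.8 - 3029.0 + 1098.8 - 1519.6 = -2085.2
Services: 587.8 + 1816.2 = 2404.0
Trade balance = -2085.2 + 2404.0 = 318.8
(Excluded from the trade balance — secondary income: personal remittances sent abroad by immigrant workers 551.3, personal remittances received from nationals working abroad 780.4; primary income: compensation earned by residents employed abroad 244.4, profits repatriated by foreign-owned firms operating domestically 626.8; capital account: acquisition of foreign patents and trademarks (non-produced assets) 84.5; financial account: new loans extended by domestic banks to foreign borrowers 1369.0, acquisition of a foreign subsidiary by a resident firm (outward FDI) 1574.5.)

318.8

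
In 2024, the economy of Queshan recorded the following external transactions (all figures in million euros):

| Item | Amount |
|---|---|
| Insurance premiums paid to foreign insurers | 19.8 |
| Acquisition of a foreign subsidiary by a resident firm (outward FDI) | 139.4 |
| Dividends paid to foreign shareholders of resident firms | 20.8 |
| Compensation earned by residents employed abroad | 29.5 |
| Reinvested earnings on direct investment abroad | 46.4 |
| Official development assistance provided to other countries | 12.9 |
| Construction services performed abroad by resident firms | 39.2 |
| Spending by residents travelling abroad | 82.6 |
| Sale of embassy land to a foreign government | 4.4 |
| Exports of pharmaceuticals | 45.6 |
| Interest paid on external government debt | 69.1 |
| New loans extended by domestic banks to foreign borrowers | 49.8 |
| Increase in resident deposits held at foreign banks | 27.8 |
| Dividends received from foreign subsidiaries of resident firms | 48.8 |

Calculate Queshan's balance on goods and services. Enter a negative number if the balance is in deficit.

Goods: 45.6
Services: -19.8 - 82.6 + 39.2 = -63.2
Trade balance = 45.6 + (-63.2) = -17.6
(Excluded from the trade balance — financial account: acquisition of a foreign subsidiary by a resident firm (outward FDI) 139.4, new loans extended by domestic banks to foreign borrowers 49.8, increase in resident deposits held at foreign banks 27.8; primary income: dividends paid to foreign shareholders of resident firms 20.8, compensation earned by residents employed abroad 29.5, reinvested earnings on direct investment abroad 46.4, interest paid on external government debt 69.1, dividends received from foreign subsidiaries of resident firms 48.8; secondary income: official development assistance provided to other countries 12.9; capital account: sale of embassy land to a foreign government 4.4.)

-17.6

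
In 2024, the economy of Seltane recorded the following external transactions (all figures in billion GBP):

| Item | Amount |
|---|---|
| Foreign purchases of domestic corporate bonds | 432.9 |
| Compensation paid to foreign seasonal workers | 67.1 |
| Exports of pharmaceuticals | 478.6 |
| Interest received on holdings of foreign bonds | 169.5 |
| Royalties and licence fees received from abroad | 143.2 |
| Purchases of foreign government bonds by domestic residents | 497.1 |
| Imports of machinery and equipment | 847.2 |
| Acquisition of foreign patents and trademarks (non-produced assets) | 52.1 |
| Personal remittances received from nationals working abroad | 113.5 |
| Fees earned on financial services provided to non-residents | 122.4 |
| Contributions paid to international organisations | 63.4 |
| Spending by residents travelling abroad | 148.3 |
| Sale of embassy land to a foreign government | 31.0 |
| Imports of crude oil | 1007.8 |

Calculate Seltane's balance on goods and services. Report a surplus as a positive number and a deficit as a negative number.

-1259.1

Goods: -1007.8 - 847.2 + 478.6 = -1376.4
Services: -148.3 + 143.2 + 122.4 = 117.3
Trade balance = -1376.4 + 117.3 = -1259.1
(Excluded from the trade balance — financial account: foreign purchases of domestic corporate bonds 432.9, purchases of foreign government bonds by domestic residents 497.1; primary income: compensation paid to foreign seasonal workers 67.1, interest received on holdings of foreign bonds 169.5; capital account: acquisition of foreign patents and trademarks (non-produced assets) 52.1, sale of embassy land to a foreign government 31.0; secondary income: personal remittances received from nationals working abroad 113.5, contributions paid to international organisations 63.4.)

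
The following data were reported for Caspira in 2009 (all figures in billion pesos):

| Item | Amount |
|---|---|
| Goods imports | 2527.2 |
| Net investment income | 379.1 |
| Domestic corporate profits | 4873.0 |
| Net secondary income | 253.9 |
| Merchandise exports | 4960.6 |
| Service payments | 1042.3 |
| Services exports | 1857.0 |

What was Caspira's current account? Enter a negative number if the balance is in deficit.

3881.1

Goods balance = 4960.6 - 2527.2 = 2433.4
Services balance = 1857.0 - 1042.3 = 814.7
Trade balance (goods + services) = 2433.4 + 814.7 = 3248.1
Net primary income = 379.1
Net secondary income = 253.9
Current account = 3248.1 + 379.1 + 253.9 = 3881.1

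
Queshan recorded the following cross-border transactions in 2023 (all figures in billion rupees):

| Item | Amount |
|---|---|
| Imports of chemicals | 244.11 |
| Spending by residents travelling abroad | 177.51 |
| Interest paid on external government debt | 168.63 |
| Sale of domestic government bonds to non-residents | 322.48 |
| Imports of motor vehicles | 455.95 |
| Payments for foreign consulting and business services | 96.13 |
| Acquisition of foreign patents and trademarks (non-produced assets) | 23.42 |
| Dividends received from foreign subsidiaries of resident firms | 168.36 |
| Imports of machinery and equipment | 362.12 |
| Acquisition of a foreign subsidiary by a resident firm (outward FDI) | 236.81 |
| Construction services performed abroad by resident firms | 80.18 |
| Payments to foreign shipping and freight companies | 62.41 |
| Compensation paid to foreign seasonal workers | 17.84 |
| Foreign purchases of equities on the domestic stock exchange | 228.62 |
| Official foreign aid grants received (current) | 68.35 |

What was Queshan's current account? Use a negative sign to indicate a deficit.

Goods: -362.12 - 455.95 - 244.11 = -1062.18
Services: -62.41 + 80.18 - 177.51 - 96.13 = -255.87
Primary income: -168.63 - 17.84 + 168.36 = -18.11
Secondary income: 68.35
Current account = (-1062.18) + (-255.87) + (-18.11) + 68.35 = -1267.81
(Excluded from the current account — financial account: sale of domestic government bonds to non-residents 322.48, acquisition of a foreign subsidiary by a resident firm (outward FDI) 236.81, foreign purchases of equities on the domestic stock exchange 228.62; capital account: acquisition of foreign patents and trademarks (non-produced assets) 23.42.)

-1267.81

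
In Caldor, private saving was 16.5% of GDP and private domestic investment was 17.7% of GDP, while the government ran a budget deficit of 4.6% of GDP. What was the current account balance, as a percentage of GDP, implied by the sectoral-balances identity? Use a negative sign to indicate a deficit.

By the sectoral-balances identity, CA = (S_private - I) + (T - G).
Private balance = 16.5 - 17.7 = -1.2
Government balance (T - G) = -4.6
CA = -1.2 + (-4.6) = -5.8

-5.8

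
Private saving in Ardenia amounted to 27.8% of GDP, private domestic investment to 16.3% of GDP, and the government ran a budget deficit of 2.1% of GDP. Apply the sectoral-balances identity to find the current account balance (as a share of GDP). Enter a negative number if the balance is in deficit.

9.4

By the sectoral-balances identity, CA = (S_private - I) + (T - G).
Private balance = 27.8 - 16.3 = 11.5
Government balance (T - G) = -2.1
CA = 11.5 + (-2.1) = 9.4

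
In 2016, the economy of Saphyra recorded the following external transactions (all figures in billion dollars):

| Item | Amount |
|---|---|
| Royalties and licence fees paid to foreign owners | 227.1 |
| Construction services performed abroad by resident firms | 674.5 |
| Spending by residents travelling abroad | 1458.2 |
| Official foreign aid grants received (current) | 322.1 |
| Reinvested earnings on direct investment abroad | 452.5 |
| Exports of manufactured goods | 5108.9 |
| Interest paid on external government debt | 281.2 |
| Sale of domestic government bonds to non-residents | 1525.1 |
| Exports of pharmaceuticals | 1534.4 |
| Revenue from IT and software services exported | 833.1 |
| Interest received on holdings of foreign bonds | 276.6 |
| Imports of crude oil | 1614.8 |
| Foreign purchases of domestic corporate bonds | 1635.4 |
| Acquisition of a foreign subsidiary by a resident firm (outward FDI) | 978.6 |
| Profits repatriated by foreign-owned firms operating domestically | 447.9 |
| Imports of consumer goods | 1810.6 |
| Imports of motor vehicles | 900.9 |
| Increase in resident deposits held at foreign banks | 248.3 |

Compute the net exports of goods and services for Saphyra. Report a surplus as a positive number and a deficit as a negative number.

2139.3

Goods: -1614.8 + 1534.4 - 1810.6 - 900.9 + 5108.9 = 2317.0
Services: -1458.2 + 674.5 + 833.1 - 227.1 = -177.7
Trade balance = 2317.0 + (-177.7) = 2139.3
(Excluded from the trade balance — secondary income: official foreign aid grants received (current) 322.1; primary income: reinvested earnings on direct investment abroad 452.5, interest paid on external government debt 281.2, interest received on holdings of foreign bonds 276.6, profits repatriated by foreign-owned firms operating domestically 447.9; financial account: sale of domestic government bonds to non-residents 1525.1, foreign purchases of domestic corporate bonds 1635.4, acquisition of a foreign subsidiary by a resident firm (outward FDI) 978.6, increase in resident deposits held at foreign banks 248.3.)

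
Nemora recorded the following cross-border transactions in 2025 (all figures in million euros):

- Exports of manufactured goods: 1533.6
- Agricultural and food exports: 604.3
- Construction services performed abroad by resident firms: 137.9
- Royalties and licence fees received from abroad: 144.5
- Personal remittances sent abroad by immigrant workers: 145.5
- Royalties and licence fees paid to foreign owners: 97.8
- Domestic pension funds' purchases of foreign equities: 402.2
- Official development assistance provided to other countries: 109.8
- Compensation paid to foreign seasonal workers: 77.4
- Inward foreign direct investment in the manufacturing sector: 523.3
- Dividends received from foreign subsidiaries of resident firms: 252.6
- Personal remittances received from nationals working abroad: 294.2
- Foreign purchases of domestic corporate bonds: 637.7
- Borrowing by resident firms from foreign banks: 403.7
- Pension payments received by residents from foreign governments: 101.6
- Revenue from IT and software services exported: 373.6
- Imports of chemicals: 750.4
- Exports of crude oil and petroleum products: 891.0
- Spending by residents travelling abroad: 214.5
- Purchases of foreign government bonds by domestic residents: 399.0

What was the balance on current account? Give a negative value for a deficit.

Goods: 1533.6 - 750.4 + 604.3 + 891.0 = 2278.5
Services: 144.5 - 97.8 + 373.6 - 214.5 + 137.9 = 343.7
Primary income: 252.6 - 77.4 = 175.2
Secondary income: 294.2 - 145.5 - 109.8 + 101.6 = 140.5
Current account = 2278.5 + 343.7 + 175.2 + 140.5 = 2937.9
(Excluded from the current account — financial account: domestic pension funds' purchases of foreign equities 402.2, inward foreign direct investment in the manufacturing sector 523.3, foreign purchases of domestic corporate bonds 637.7, borrowing by resident firms from foreign banks 403.7, purchases of foreign government bonds by domestic residents 399.0.)

2937.9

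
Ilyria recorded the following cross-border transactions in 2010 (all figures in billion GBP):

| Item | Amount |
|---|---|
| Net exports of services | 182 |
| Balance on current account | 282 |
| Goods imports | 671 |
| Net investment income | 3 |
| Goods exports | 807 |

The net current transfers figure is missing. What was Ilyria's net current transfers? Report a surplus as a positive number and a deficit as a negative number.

-39

Current account = goods balance + services balance + net primary income + net secondary income
Sum of the known components = 321
Net current transfers = CA - (known components) = 282 - 321 = -39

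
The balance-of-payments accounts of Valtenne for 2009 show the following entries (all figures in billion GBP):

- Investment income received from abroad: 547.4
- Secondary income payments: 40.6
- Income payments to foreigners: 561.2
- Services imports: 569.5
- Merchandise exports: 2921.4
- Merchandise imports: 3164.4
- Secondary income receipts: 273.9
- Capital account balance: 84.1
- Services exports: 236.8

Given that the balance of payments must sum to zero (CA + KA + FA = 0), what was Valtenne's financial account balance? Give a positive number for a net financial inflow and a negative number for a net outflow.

272.1

Goods balance = 2921.4 - 3164.4 = -243.0
Services balance = 236.8 - 569.5 = -332.7
Trade balance (goods + services) = -243.0 + (-332.7) = -575.7
Net primary income = 547.4 - 561.2 = -13.8
Net secondary income = 273.9 - 40.6 = 233.3
Current account = -575.7 + (-13.8) + 233.3 = -356.2
Financial account = -(-356.2 + 84.1) = 272.1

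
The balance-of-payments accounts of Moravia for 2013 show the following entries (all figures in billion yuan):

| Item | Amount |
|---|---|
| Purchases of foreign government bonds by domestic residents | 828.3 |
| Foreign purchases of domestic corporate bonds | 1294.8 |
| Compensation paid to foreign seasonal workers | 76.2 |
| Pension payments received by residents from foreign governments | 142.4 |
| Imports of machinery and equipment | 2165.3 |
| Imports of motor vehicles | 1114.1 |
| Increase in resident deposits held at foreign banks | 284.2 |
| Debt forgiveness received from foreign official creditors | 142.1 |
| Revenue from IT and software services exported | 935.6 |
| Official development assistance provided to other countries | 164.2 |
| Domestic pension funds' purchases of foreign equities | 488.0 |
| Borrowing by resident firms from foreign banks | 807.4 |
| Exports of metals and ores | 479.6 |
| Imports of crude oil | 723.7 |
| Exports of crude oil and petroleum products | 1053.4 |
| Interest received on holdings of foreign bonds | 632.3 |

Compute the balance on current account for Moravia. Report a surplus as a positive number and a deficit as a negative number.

-1000.2

Goods: -2165.3 - 1114.1 + 479.6 + 1053.4 - 723.7 = -2470.1
Services: 935.6
Primary income: 632.3 - 76.2 = 556.1
Secondary income: 142.4 - 164.2 = -21.8
Current account = (-2470.1) + 935.6 + 556.1 + (-21.8) = -1000.2
(Excluded from the current account — financial account: purchases of foreign government bonds by domestic residents 828.3, foreign purchases of domestic corporate bonds 1294.8, increase in resident deposits held at foreign banks 284.2, domestic pension funds' purchases of foreign equities 488.0, borrowing by resident firms from foreign banks 807.4; capital account: debt forgiveness received from foreign official creditors 142.1.)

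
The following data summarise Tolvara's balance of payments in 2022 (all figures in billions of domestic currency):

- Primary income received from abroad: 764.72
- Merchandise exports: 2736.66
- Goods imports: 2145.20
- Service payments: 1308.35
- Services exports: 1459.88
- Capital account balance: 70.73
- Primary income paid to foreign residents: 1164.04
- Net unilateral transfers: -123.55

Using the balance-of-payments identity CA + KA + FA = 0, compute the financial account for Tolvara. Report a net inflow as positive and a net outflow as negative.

Goods balance = 2736.66 - 2145.20 = 591.46
Services balance = 1459.88 - 1308.35 = 151.53
Trade balance (goods + services) = 591.46 + 151.53 = 742.99
Net primary income = 764.72 - 1164.04 = -399.32
Net secondary income = -123.55
Current account = 742.99 + (-399.32) + (-123.55) = 220.12
Financial account = -(220.12 + 70.73) = -290.85

-290.85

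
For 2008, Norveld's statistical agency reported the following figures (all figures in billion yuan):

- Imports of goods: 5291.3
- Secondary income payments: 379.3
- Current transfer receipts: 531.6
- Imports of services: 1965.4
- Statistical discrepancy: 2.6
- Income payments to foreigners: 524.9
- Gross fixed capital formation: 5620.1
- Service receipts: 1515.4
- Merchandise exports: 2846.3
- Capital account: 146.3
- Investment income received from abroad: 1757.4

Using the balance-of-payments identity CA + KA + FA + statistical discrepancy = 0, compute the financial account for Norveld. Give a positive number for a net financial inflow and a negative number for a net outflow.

1361.3

Goods balance = 2846.3 - 5291.3 = -2445.0
Services balance = 1515.4 - 1965.4 = -450.0
Trade balance (goods + services) = -2445.0 + (-450.0) = -2895.0
Net primary income = 1757.4 - 524.9 = 1232.5
Net secondary income = 531.6 - 379.3 = 152.3
Current account = -2895.0 + 1232.5 + 152.3 = -1510.2
Financial account = -(-1510.2 + 146.3 + 2.6) = 1361.3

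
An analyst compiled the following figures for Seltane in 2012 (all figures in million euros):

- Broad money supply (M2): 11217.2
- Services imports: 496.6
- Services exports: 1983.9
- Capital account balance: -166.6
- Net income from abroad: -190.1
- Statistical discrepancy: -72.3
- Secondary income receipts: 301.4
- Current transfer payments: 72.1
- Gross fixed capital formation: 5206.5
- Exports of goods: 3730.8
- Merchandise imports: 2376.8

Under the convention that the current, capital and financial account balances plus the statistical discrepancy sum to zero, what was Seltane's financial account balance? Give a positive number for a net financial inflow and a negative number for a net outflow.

-2641.6

Goods balance = 3730.8 - 2376.8 = 1354.0
Services balance = 1983.9 - 496.6 = 1487.3
Trade balance (goods + services) = 1354.0 + 1487.3 = 2841.3
Net primary income = -190.1
Net secondary income = 301.4 - 72.1 = 229.3
Current account = 2841.3 + (-190.1) + 229.3 = 2880.5
Financial account = -(2880.5 + (-166.6) + (-72.3)) = -2641.6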